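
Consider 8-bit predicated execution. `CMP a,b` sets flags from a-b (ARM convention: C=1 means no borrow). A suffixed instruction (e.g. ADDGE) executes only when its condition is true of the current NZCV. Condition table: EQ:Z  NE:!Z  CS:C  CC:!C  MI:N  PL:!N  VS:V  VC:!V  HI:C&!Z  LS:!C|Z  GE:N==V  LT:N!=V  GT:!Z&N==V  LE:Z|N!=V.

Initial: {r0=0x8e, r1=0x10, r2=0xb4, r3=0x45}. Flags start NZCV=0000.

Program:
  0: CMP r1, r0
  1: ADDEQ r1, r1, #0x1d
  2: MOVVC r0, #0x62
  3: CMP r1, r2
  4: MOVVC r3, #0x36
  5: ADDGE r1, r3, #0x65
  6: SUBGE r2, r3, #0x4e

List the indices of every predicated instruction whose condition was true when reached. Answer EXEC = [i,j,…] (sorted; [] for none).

EXEC = [4,5,6]

[0] flags=1001 → (cmp)
[1] flags=1001 EQ?F → skip
[2] flags=1001 VC?F → skip
[3] flags=0000 → (cmp)
[4] flags=0000 VC?T → r3=0x36
[5] flags=0000 GE?T → r1=0x9b
[6] flags=0000 GE?T → r2=0xe8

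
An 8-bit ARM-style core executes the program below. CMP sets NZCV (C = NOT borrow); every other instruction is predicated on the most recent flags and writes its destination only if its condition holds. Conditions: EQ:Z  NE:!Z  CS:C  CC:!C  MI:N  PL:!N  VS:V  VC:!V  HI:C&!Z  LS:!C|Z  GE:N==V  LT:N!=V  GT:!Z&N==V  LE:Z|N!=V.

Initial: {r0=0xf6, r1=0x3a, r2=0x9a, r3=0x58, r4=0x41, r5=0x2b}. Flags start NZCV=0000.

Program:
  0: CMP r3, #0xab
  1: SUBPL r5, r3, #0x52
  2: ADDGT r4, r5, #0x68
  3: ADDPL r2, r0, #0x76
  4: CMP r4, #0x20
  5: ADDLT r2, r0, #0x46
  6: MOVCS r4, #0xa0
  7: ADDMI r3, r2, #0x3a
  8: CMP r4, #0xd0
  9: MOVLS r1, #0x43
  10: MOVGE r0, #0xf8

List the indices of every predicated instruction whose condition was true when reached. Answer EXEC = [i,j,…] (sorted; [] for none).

EXEC = [2,5,6,9]

0: ✓ CMP  NZCV=1001
1: · SUBPL
2: ✓ ADDGT  r4←0x93
3: · ADDPL
4: ✓ CMP  NZCV=0011
5: ✓ ADDLT  r2←0x3c
6: ✓ MOVCS  r4←0xa0
7: · ADDMI
8: ✓ CMP  NZCV=1000
9: ✓ MOVLS  r1←0x43
10: · MOVGE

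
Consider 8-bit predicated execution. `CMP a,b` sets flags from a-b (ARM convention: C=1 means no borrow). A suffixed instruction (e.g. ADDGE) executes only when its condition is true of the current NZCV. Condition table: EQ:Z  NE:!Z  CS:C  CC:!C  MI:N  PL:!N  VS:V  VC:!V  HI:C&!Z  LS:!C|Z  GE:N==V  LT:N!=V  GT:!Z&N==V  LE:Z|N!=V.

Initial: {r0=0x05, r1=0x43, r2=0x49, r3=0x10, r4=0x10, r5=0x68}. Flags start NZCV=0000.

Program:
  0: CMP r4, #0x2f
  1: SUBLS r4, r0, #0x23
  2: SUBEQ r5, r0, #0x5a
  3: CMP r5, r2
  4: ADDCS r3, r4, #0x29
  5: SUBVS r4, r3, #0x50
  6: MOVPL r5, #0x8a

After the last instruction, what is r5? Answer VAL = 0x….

[0] flags=1000 → (cmp)
[1] flags=1000 LS?T → r4=0xe2
[2] flags=1000 EQ?F → skip
[3] flags=0010 → (cmp)
[4] flags=0010 CS?T → r3=0x0b
[5] flags=0010 VS?F → skip
[6] flags=0010 PL?T → r5=0x8a

VAL = 0x8a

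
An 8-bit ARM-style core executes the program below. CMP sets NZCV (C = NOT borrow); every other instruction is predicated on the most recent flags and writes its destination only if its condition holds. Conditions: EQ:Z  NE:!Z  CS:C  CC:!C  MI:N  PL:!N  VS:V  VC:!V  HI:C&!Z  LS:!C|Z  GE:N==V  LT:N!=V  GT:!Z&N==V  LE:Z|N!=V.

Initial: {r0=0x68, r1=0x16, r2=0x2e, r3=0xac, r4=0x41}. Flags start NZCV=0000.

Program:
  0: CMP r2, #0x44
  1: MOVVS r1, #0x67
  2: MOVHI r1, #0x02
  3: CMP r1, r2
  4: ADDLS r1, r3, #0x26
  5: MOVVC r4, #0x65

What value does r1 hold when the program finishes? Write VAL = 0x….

0: ✓ CMP  NZCV=1000
1: · MOVVS
2: · MOVHI
3: ✓ CMP  NZCV=1000
4: ✓ ADDLS  r1←0xd2
5: ✓ MOVVC  r4←0x65

VAL = 0xd2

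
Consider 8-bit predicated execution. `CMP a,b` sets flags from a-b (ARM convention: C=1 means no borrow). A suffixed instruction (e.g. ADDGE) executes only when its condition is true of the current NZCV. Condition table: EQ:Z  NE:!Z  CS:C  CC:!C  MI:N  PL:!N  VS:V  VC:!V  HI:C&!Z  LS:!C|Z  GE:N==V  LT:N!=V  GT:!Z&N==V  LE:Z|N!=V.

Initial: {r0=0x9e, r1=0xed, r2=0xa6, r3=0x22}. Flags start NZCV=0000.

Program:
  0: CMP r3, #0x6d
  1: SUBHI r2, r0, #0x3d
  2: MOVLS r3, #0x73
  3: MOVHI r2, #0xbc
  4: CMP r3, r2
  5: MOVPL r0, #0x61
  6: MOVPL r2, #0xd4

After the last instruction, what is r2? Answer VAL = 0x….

0: ✓ CMP  NZCV=1000
1: · SUBHI
2: ✓ MOVLS  r3←0x73
3: · MOVHI
4: ✓ CMP  NZCV=1001
5: · MOVPL
6: · MOVPL

VAL = 0xa6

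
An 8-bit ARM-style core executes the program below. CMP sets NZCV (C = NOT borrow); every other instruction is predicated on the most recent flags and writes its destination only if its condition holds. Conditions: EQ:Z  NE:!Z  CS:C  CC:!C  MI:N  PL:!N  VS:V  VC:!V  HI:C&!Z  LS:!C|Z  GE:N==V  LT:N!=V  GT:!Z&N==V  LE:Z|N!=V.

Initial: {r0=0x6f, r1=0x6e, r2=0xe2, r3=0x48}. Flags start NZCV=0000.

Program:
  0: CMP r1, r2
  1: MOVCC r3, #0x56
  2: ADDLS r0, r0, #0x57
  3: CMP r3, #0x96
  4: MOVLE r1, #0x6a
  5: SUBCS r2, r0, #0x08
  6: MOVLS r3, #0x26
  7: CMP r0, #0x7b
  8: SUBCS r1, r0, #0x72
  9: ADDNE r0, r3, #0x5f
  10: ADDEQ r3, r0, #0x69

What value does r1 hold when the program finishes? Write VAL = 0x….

VAL = 0x54

0: ✓ CMP  NZCV=1001
1: ✓ MOVCC  r3←0x56
2: ✓ ADDLS  r0←0xc6
3: ✓ CMP  NZCV=1001
4: · MOVLE
5: · SUBCS
6: ✓ MOVLS  r3←0x26
7: ✓ CMP  NZCV=0011
8: ✓ SUBCS  r1←0x54
9: ✓ ADDNE  r0←0x85
10: · ADDEQ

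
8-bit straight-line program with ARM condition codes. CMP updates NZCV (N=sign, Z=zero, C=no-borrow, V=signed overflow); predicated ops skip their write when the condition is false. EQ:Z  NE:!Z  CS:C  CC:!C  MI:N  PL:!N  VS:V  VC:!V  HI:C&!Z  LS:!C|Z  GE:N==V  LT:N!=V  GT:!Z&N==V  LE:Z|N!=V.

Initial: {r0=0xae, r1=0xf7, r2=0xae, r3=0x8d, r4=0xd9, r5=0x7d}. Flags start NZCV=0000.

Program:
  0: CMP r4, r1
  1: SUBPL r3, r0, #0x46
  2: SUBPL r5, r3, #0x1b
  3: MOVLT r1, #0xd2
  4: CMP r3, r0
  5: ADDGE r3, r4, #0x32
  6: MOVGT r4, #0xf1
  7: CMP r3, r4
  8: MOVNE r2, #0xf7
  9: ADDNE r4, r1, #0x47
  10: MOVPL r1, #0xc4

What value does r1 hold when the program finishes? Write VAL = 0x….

0: ✓ CMP  NZCV=1000
1: · SUBPL
2: · SUBPL
3: ✓ MOVLT  r1←0xd2
4: ✓ CMP  NZCV=1000
5: · ADDGE
6: · MOVGT
7: ✓ CMP  NZCV=1000
8: ✓ MOVNE  r2←0xf7
9: ✓ ADDNE  r4←0x19
10: · MOVPL

VAL = 0xd2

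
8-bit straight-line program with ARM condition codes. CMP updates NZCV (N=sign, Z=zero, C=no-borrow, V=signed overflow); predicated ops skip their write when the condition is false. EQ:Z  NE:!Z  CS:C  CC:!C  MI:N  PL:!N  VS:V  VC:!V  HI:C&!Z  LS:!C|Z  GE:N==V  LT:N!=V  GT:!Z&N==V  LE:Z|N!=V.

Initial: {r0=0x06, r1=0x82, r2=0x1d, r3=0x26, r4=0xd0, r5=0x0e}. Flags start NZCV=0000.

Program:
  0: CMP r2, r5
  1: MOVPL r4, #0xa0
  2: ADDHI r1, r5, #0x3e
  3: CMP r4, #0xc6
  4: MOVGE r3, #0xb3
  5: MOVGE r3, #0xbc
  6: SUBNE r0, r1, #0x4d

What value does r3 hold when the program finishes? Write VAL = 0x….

VAL = 0x26

[0] flags=0010 → (cmp)
[1] flags=0010 PL?T → r4=0xa0
[2] flags=0010 HI?T → r1=0x4c
[3] flags=1000 → (cmp)
[4] flags=1000 GE?F → skip
[5] flags=1000 GE?F → skip
[6] flags=1000 NE?T → r0=0xff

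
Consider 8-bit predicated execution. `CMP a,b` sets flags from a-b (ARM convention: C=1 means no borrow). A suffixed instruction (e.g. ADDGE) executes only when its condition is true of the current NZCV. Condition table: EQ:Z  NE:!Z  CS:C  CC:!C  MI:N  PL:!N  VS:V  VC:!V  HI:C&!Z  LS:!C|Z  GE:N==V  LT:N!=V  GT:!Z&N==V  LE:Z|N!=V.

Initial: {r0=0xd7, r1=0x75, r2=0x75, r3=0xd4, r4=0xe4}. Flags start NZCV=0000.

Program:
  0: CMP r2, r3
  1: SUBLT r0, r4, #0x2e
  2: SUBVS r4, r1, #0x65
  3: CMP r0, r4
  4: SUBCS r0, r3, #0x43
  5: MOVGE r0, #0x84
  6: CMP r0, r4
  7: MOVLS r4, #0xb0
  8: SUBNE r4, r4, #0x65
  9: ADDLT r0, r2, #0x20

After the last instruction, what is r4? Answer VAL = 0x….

[0] flags=1001 → (cmp)
[1] flags=1001 LT?F → skip
[2] flags=1001 VS?T → r4=0x10
[3] flags=1010 → (cmp)
[4] flags=1010 CS?T → r0=0x91
[5] flags=1010 GE?F → skip
[6] flags=1010 → (cmp)
[7] flags=1010 LS?F → skip
[8] flags=1010 NE?T → r4=0xab
[9] flags=1010 LT?T → r0=0x95

VAL = 0xab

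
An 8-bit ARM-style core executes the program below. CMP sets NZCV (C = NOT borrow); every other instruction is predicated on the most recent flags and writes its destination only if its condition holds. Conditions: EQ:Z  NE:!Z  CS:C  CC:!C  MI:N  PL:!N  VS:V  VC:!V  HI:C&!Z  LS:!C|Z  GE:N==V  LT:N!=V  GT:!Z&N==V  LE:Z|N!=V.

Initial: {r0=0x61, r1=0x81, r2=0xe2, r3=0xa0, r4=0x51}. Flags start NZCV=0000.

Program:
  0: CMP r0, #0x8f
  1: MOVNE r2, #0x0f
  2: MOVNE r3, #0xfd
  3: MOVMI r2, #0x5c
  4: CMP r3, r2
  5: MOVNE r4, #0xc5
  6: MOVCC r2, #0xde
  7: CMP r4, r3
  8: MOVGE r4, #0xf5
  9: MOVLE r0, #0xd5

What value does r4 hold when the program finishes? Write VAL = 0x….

[0] flags=1001 → (cmp)
[1] flags=1001 NE?T → r2=0x0f
[2] flags=1001 NE?T → r3=0xfd
[3] flags=1001 MI?T → r2=0x5c
[4] flags=1010 → (cmp)
[5] flags=1010 NE?T → r4=0xc5
[6] flags=1010 CC?F → skip
[7] flags=1000 → (cmp)
[8] flags=1000 GE?F → skip
[9] flags=1000 LE?T → r0=0xd5

VAL = 0xc5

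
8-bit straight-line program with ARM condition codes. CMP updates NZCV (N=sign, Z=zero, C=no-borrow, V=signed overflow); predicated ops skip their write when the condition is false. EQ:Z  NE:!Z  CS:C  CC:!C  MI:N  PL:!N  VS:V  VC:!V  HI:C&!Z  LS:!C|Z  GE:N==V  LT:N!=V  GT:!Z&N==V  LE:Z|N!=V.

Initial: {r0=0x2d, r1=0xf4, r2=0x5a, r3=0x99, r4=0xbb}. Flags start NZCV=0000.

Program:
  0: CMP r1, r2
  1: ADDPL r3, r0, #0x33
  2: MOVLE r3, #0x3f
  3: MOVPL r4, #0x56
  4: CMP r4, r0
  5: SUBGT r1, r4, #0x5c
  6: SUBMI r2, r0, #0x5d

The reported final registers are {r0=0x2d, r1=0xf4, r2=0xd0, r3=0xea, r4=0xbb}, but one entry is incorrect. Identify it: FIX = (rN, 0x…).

FIX = (r3, 0x3f)

0: ✓ CMP  NZCV=1010
1: · ADDPL
2: ✓ MOVLE  r3←0x3f
3: · MOVPL
4: ✓ CMP  NZCV=1010
5: · SUBGT
6: ✓ SUBMI  r2←0xd0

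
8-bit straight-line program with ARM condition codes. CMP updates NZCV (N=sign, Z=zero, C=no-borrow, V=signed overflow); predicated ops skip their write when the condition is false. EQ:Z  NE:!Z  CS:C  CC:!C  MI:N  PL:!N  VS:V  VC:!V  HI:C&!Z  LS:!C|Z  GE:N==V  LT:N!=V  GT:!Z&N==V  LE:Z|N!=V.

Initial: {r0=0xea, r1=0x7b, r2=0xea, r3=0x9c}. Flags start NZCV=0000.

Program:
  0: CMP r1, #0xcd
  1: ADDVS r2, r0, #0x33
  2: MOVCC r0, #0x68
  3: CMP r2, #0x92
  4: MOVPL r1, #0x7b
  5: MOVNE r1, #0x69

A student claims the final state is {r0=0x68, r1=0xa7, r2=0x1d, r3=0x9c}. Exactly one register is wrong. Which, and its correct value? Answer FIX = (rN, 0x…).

FIX = (r1, 0x69)

0: ✓ CMP  NZCV=1001
1: ✓ ADDVS  r2←0x1d
2: ✓ MOVCC  r0←0x68
3: ✓ CMP  NZCV=1001
4: · MOVPL
5: ✓ MOVNE  r1←0x69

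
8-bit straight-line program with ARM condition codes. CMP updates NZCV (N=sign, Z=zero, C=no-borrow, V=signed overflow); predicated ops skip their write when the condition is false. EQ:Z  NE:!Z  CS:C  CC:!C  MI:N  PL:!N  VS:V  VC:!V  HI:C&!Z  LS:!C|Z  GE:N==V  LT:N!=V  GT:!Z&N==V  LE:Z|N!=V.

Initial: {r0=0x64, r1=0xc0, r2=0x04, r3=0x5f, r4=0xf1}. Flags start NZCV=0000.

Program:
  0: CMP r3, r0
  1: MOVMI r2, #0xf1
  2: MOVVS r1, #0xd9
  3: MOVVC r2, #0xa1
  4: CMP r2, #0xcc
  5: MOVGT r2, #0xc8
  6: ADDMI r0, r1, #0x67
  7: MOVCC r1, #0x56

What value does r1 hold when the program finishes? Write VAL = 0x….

0: ✓ CMP  NZCV=1000
1: ✓ MOVMI  r2←0xf1
2: · MOVVS
3: ✓ MOVVC  r2←0xa1
4: ✓ CMP  NZCV=1000
5: · MOVGT
6: ✓ ADDMI  r0←0x27
7: ✓ MOVCC  r1←0x56

VAL = 0x56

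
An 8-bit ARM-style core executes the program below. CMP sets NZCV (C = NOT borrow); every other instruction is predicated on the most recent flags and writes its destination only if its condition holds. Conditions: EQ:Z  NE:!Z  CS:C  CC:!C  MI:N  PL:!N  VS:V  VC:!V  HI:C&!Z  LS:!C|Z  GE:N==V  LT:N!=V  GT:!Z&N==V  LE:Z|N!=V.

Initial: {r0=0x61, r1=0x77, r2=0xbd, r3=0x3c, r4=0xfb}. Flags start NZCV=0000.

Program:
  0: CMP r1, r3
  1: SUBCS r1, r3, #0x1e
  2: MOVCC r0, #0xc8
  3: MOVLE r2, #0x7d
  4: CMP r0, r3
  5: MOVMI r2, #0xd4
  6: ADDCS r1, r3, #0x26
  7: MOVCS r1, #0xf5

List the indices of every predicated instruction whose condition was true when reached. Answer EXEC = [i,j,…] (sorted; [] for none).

EXEC = [1,6,7]

0: ✓ CMP  NZCV=0010
1: ✓ SUBCS  r1←0x1e
2: · MOVCC
3: · MOVLE
4: ✓ CMP  NZCV=0010
5: · MOVMI
6: ✓ ADDCS  r1←0x62
7: ✓ MOVCS  r1←0xf5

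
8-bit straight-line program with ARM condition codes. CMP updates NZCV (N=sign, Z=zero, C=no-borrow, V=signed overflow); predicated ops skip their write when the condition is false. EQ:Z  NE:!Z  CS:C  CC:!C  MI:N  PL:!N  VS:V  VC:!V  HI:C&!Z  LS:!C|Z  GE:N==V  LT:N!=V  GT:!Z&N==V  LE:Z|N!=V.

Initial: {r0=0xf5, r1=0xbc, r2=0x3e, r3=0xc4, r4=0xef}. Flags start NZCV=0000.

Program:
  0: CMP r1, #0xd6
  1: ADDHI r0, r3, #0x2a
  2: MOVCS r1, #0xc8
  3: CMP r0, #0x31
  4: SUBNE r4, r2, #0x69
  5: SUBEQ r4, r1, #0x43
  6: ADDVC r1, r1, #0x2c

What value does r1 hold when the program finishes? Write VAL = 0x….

[0] flags=1000 → (cmp)
[1] flags=1000 HI?F → skip
[2] flags=1000 CS?F → skip
[3] flags=1010 → (cmp)
[4] flags=1010 NE?T → r4=0xd5
[5] flags=1010 EQ?F → skip
[6] flags=1010 VC?T → r1=0xe8

VAL = 0xe8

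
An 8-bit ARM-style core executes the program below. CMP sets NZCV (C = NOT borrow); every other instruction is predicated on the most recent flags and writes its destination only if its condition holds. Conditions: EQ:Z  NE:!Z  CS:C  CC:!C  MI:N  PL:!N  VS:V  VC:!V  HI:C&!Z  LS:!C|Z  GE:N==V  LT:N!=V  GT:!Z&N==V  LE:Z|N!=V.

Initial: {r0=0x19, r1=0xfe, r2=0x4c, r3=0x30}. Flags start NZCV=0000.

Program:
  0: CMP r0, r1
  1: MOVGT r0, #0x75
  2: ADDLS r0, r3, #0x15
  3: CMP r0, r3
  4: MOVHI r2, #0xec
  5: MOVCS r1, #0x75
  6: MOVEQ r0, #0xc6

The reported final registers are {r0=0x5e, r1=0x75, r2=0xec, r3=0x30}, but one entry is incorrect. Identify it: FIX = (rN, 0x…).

[0] flags=0000 → (cmp)
[1] flags=0000 GT?T → r0=0x75
[2] flags=0000 LS?T → r0=0x45
[3] flags=0010 → (cmp)
[4] flags=0010 HI?T → r2=0xec
[5] flags=0010 CS?T → r1=0x75
[6] flags=0010 EQ?F → skip

FIX = (r0, 0x45)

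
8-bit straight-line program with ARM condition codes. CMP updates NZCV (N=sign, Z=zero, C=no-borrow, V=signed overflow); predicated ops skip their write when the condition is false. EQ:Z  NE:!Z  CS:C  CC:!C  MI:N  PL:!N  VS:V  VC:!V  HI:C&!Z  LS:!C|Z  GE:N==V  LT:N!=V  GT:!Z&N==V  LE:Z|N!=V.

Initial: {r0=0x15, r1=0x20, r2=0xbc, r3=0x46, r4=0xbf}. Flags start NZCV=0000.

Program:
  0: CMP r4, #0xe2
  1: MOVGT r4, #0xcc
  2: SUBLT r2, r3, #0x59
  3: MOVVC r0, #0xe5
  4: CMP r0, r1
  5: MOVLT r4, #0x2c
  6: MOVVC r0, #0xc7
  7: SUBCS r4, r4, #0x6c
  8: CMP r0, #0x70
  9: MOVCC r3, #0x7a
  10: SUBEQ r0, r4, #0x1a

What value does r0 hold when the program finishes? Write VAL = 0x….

0: ✓ CMP  NZCV=1000
1: · MOVGT
2: ✓ SUBLT  r2←0xed
3: ✓ MOVVC  r0←0xe5
4: ✓ CMP  NZCV=1010
5: ✓ MOVLT  r4←0x2c
6: ✓ MOVVC  r0←0xc7
7: ✓ SUBCS  r4←0xc0
8: ✓ CMP  NZCV=0011
9: · MOVCC
10: · SUBEQ

VAL = 0xc7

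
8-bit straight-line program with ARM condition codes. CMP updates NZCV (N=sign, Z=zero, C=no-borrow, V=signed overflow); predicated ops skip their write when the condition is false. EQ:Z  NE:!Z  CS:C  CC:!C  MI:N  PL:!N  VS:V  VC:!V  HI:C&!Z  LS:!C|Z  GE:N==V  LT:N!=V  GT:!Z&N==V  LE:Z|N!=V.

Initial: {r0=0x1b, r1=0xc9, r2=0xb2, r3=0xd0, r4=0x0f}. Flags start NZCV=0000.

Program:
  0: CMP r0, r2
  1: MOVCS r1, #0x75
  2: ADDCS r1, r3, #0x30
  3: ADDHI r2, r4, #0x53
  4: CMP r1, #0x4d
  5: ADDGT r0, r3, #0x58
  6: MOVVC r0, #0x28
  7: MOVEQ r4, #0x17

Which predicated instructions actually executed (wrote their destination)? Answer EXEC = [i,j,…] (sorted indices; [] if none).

EXEC = []

0: ✓ CMP  NZCV=0000
1: · MOVCS
2: · ADDCS
3: · ADDHI
4: ✓ CMP  NZCV=0011
5: · ADDGT
6: · MOVVC
7: · MOVEQ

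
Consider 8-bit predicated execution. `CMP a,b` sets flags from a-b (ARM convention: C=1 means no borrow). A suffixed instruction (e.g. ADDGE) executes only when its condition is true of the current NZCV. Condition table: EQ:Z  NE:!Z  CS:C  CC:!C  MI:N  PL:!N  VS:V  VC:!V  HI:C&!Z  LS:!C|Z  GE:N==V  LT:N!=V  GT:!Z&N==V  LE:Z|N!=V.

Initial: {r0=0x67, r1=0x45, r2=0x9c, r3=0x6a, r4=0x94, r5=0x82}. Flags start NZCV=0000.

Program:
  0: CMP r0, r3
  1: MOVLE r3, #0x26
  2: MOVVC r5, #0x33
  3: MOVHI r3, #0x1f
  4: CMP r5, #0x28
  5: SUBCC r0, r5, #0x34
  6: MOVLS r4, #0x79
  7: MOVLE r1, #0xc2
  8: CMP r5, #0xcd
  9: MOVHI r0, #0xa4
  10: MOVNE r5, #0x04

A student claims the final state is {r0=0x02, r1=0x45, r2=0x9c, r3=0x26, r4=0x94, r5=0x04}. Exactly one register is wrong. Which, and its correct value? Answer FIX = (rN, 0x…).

[0] flags=1000 → (cmp)
[1] flags=1000 LE?T → r3=0x26
[2] flags=1000 VC?T → r5=0x33
[3] flags=1000 HI?F → skip
[4] flags=0010 → (cmp)
[5] flags=0010 CC?F → skip
[6] flags=0010 LS?F → skip
[7] flags=0010 LE?F → skip
[8] flags=0000 → (cmp)
[9] flags=0000 HI?F → skip
[10] flags=0000 NE?T → r5=0x04

FIX = (r0, 0x67)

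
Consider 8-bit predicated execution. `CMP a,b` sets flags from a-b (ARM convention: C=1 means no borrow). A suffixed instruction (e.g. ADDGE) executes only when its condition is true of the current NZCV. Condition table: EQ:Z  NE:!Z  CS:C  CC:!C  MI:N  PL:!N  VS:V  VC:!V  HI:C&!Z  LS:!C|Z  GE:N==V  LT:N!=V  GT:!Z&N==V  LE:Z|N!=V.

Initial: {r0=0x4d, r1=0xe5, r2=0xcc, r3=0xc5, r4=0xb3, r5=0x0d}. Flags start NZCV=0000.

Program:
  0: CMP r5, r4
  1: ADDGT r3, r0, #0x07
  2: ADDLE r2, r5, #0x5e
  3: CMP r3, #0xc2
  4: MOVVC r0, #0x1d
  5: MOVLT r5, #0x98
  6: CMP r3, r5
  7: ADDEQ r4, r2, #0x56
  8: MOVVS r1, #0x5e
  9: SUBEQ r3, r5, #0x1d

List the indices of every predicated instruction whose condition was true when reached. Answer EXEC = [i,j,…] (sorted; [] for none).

0: ✓ CMP  NZCV=0000
1: ✓ ADDGT  r3←0x54
2: · ADDLE
3: ✓ CMP  NZCV=1001
4: · MOVVC
5: · MOVLT
6: ✓ CMP  NZCV=0010
7: · ADDEQ
8: · MOVVS
9: · SUBEQ

EXEC = [1]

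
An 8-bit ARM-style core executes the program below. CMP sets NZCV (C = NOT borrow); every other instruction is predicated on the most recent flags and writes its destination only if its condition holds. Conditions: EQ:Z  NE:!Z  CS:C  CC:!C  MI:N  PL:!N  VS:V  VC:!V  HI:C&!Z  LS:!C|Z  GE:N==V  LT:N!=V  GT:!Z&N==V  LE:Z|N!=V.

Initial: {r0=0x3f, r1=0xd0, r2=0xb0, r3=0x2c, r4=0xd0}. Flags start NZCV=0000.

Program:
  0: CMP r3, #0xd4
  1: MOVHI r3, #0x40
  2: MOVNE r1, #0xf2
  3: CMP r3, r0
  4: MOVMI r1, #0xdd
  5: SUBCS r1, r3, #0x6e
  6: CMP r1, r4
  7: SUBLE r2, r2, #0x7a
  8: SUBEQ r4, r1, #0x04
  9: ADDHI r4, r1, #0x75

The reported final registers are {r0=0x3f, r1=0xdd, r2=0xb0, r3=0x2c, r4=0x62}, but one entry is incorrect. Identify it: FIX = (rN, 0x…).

0: ✓ CMP  NZCV=0000
1: · MOVHI
2: ✓ MOVNE  r1←0xf2
3: ✓ CMP  NZCV=1000
4: ✓ MOVMI  r1←0xdd
5: · SUBCS
6: ✓ CMP  NZCV=0010
7: · SUBLE
8: · SUBEQ
9: ✓ ADDHI  r4←0x52

FIX = (r4, 0x52)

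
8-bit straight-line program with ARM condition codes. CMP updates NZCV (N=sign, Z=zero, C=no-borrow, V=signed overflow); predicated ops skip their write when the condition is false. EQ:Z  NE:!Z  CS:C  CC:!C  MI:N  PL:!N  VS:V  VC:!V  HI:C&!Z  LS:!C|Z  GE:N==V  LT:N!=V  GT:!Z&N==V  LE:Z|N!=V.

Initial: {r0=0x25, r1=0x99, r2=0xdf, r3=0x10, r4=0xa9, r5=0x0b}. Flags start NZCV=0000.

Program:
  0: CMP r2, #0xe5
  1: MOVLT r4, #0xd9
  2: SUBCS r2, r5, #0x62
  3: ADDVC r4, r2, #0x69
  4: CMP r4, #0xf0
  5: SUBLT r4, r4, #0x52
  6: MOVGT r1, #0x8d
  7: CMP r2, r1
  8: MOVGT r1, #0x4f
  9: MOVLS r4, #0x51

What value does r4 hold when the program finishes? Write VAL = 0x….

VAL = 0x48

[0] flags=1000 → (cmp)
[1] flags=1000 LT?T → r4=0xd9
[2] flags=1000 CS?F → skip
[3] flags=1000 VC?T → r4=0x48
[4] flags=0000 → (cmp)
[5] flags=0000 LT?F → skip
[6] flags=0000 GT?T → r1=0x8d
[7] flags=0010 → (cmp)
[8] flags=0010 GT?T → r1=0x4f
[9] flags=0010 LS?F → skip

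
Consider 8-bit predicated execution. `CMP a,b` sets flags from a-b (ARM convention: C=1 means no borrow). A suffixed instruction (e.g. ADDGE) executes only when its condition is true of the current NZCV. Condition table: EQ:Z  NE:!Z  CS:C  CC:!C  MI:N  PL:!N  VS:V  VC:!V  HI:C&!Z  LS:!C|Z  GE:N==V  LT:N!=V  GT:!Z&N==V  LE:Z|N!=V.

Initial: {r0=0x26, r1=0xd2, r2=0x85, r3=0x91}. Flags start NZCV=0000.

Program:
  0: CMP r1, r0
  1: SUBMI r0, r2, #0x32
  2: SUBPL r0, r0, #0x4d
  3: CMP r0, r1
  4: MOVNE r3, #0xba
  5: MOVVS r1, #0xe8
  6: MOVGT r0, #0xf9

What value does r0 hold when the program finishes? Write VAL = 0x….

VAL = 0xf9

0: ✓ CMP  NZCV=1010
1: ✓ SUBMI  r0←0x53
2: · SUBPL
3: ✓ CMP  NZCV=1001
4: ✓ MOVNE  r3←0xba
5: ✓ MOVVS  r1←0xe8
6: ✓ MOVGT  r0←0xf9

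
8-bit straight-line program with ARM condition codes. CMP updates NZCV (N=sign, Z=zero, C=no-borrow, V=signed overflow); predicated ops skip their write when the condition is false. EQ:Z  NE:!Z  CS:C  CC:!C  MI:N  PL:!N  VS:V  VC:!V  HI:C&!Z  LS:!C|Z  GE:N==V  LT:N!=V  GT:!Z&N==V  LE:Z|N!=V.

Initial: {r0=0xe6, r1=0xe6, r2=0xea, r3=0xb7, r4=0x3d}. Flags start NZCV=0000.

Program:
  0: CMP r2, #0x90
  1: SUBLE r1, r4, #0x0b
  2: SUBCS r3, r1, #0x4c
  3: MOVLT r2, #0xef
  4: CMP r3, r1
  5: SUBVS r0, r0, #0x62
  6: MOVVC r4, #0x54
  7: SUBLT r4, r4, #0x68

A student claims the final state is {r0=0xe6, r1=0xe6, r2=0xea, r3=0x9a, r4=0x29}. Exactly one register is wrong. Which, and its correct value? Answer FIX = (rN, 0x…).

0: ✓ CMP  NZCV=0010
1: · SUBLE
2: ✓ SUBCS  r3←0x9a
3: · MOVLT
4: ✓ CMP  NZCV=1000
5: · SUBVS
6: ✓ MOVVC  r4←0x54
7: ✓ SUBLT  r4←0xec

FIX = (r4, 0xec)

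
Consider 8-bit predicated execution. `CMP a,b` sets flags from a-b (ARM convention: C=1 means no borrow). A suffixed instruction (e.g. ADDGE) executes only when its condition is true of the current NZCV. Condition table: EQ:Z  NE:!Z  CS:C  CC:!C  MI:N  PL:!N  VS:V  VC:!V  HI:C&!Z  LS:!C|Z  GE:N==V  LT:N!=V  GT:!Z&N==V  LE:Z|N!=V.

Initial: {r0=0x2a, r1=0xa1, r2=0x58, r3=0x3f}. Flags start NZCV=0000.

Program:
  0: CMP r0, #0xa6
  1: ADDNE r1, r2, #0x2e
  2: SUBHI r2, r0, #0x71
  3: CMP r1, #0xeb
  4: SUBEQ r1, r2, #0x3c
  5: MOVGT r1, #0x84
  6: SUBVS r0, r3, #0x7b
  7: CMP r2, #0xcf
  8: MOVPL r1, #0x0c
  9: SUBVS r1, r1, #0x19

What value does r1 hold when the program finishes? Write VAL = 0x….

VAL = 0x6d

0: ✓ CMP  NZCV=1001
1: ✓ ADDNE  r1←0x86
2: · SUBHI
3: ✓ CMP  NZCV=1000
4: · SUBEQ
5: · MOVGT
6: · SUBVS
7: ✓ CMP  NZCV=1001
8: · MOVPL
9: ✓ SUBVS  r1←0x6d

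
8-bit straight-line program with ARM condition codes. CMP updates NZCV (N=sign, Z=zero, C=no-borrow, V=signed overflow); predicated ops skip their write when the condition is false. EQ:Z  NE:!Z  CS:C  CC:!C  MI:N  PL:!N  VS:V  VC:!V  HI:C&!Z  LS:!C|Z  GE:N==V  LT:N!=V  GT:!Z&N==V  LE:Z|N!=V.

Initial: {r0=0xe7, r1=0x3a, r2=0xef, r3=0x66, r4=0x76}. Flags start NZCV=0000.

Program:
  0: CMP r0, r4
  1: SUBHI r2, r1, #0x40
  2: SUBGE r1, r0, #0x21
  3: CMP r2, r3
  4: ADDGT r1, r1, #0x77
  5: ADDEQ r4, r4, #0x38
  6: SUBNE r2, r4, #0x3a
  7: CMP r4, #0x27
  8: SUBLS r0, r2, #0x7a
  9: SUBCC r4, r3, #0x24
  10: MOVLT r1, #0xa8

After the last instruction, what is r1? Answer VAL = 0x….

VAL = 0x3a

[0] flags=0011 → (cmp)
[1] flags=0011 HI?T → r2=0xfa
[2] flags=0011 GE?F → skip
[3] flags=1010 → (cmp)
[4] flags=1010 GT?F → skip
[5] flags=1010 EQ?F → skip
[6] flags=1010 NE?T → r2=0x3c
[7] flags=0010 → (cmp)
[8] flags=0010 LS?F → skip
[9] flags=0010 CC?F → skip
[10] flags=0010 LT?F → skip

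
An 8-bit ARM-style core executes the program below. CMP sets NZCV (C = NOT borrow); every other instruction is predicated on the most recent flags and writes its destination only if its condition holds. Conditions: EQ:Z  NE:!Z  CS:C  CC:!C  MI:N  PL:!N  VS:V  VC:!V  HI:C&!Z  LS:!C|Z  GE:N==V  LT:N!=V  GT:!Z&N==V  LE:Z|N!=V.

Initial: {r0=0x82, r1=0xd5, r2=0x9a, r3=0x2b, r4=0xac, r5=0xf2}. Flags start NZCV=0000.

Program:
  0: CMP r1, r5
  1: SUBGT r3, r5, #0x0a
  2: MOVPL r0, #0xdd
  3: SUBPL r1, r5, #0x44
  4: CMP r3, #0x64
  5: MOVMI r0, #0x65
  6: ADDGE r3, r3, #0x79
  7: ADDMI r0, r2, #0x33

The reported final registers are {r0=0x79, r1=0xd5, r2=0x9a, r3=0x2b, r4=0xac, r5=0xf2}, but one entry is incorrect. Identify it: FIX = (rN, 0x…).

FIX = (r0, 0xcd)

0: ✓ CMP  NZCV=1000
1: · SUBGT
2: · MOVPL
3: · SUBPL
4: ✓ CMP  NZCV=1000
5: ✓ MOVMI  r0←0x65
6: · ADDGE
7: ✓ ADDMI  r0←0xcd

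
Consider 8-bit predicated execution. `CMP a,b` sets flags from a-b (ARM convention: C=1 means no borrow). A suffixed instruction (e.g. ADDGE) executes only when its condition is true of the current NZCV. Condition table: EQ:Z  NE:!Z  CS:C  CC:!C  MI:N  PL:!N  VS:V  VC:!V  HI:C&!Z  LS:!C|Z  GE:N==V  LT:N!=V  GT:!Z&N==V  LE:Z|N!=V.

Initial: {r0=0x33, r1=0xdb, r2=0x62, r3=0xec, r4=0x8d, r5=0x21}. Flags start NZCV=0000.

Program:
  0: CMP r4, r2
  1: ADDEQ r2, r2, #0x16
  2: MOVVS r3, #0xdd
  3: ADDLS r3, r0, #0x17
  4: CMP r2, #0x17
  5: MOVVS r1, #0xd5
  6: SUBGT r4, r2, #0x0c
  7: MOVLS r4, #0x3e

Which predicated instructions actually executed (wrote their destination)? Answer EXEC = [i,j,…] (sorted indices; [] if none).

EXEC = [2,6]

[0] flags=0011 → (cmp)
[1] flags=0011 EQ?F → skip
[2] flags=0011 VS?T → r3=0xdd
[3] flags=0011 LS?F → skip
[4] flags=0010 → (cmp)
[5] flags=0010 VS?F → skip
[6] flags=0010 GT?T → r4=0x56
[7] flags=0010 LS?F → skip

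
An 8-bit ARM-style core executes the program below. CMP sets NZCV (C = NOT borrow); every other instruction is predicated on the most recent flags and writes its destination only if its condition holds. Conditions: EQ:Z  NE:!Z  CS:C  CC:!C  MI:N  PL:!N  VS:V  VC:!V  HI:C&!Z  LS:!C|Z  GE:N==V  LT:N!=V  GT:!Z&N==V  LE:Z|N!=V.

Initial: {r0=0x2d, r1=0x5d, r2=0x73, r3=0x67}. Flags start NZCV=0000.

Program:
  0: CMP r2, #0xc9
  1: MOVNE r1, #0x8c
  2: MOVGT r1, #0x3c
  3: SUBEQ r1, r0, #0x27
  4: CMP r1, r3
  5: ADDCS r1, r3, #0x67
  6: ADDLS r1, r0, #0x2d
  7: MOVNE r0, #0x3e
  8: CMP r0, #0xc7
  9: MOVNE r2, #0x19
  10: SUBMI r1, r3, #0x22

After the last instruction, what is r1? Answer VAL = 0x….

VAL = 0x5a

[0] flags=1001 → (cmp)
[1] flags=1001 NE?T → r1=0x8c
[2] flags=1001 GT?T → r1=0x3c
[3] flags=1001 EQ?F → skip
[4] flags=1000 → (cmp)
[5] flags=1000 CS?F → skip
[6] flags=1000 LS?T → r1=0x5a
[7] flags=1000 NE?T → r0=0x3e
[8] flags=0000 → (cmp)
[9] flags=0000 NE?T → r2=0x19
[10] flags=0000 MI?F → skip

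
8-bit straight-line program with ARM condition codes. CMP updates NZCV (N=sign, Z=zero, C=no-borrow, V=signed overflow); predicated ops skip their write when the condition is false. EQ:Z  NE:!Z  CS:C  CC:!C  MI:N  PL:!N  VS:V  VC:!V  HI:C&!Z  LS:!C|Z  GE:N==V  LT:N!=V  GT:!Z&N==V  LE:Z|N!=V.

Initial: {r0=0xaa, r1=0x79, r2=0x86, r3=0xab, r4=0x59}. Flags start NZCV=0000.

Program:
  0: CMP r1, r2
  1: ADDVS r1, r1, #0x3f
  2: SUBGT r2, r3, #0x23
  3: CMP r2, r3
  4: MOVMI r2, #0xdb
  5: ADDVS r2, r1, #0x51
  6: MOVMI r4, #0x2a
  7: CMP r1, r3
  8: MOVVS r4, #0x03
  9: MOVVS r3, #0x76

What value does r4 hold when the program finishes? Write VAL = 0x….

0: ✓ CMP  NZCV=1001
1: ✓ ADDVS  r1←0xb8
2: ✓ SUBGT  r2←0x88
3: ✓ CMP  NZCV=1000
4: ✓ MOVMI  r2←0xdb
5: · ADDVS
6: ✓ MOVMI  r4←0x2a
7: ✓ CMP  NZCV=0010
8: · MOVVS
9: · MOVVS

VAL = 0x2a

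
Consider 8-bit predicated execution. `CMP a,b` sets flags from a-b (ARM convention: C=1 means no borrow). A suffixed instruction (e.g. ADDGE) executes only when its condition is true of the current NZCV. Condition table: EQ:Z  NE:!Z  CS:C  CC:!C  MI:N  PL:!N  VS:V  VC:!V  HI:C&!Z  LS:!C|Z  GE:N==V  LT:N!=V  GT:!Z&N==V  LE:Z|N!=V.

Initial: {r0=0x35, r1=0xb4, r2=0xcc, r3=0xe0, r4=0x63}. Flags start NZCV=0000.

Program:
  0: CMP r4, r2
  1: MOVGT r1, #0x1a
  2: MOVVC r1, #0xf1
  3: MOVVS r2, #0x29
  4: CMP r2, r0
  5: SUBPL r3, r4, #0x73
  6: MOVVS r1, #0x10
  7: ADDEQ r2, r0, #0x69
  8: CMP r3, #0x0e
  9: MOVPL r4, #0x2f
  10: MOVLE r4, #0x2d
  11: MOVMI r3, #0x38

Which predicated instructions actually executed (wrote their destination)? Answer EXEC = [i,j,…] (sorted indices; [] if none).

EXEC = [1,3,10,11]

0: ✓ CMP  NZCV=1001
1: ✓ MOVGT  r1←0x1a
2: · MOVVC
3: ✓ MOVVS  r2←0x29
4: ✓ CMP  NZCV=1000
5: · SUBPL
6: · MOVVS
7: · ADDEQ
8: ✓ CMP  NZCV=1010
9: · MOVPL
10: ✓ MOVLE  r4←0x2d
11: ✓ MOVMI  r3←0x38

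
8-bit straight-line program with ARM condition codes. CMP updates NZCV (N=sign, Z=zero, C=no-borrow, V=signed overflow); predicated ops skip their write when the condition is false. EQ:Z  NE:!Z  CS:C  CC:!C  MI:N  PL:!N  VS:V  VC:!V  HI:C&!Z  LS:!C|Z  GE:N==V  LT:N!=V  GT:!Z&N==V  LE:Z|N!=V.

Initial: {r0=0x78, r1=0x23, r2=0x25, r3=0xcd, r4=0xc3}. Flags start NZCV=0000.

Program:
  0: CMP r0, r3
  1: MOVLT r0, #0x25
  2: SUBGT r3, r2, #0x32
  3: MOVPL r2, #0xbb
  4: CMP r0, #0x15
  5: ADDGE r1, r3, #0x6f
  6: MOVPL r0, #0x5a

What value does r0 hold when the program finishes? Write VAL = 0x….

0: ✓ CMP  NZCV=1001
1: · MOVLT
2: ✓ SUBGT  r3←0xf3
3: · MOVPL
4: ✓ CMP  NZCV=0010
5: ✓ ADDGE  r1←0x62
6: ✓ MOVPL  r0←0x5a

VAL = 0x5a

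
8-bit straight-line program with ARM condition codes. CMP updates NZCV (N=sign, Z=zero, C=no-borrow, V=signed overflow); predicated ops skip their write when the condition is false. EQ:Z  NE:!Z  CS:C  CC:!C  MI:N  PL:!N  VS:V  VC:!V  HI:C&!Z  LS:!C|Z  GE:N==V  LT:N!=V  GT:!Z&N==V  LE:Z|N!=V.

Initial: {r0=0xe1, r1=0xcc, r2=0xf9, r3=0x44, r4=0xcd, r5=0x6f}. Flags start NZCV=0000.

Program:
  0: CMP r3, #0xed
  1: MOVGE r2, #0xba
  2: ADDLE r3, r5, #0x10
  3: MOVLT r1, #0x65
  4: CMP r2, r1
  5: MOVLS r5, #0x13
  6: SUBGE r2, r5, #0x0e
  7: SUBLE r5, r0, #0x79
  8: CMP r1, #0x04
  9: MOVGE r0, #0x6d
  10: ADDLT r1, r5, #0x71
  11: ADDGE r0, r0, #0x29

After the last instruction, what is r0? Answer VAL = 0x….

VAL = 0xe1

0: ✓ CMP  NZCV=0000
1: ✓ MOVGE  r2←0xba
2: · ADDLE
3: · MOVLT
4: ✓ CMP  NZCV=1000
5: ✓ MOVLS  r5←0x13
6: · SUBGE
7: ✓ SUBLE  r5←0x68
8: ✓ CMP  NZCV=1010
9: · MOVGE
10: ✓ ADDLT  r1←0xd9
11: · ADDGE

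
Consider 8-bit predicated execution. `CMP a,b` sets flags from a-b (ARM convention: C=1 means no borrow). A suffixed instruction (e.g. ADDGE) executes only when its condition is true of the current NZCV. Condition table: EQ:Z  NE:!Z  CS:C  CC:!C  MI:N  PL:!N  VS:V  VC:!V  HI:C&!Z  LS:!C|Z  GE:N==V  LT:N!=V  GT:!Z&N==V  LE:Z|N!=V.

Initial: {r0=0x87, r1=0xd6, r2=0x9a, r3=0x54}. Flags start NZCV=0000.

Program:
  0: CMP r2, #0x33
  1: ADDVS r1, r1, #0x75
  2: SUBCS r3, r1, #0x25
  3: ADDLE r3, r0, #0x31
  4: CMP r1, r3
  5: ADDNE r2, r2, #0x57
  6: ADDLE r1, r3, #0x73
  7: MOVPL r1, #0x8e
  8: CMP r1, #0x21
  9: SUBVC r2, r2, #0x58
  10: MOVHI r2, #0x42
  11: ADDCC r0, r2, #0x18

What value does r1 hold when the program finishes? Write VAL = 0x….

[0] flags=0011 → (cmp)
[1] flags=0011 VS?T → r1=0x4b
[2] flags=0011 CS?T → r3=0x26
[3] flags=0011 LE?T → r3=0xb8
[4] flags=1001 → (cmp)
[5] flags=1001 NE?T → r2=0xf1
[6] flags=1001 LE?F → skip
[7] flags=1001 PL?F → skip
[8] flags=0010 → (cmp)
[9] flags=0010 VC?T → r2=0x99
[10] flags=0010 HI?T → r2=0x42
[11] flags=0010 CC?F → skip

VAL = 0x4b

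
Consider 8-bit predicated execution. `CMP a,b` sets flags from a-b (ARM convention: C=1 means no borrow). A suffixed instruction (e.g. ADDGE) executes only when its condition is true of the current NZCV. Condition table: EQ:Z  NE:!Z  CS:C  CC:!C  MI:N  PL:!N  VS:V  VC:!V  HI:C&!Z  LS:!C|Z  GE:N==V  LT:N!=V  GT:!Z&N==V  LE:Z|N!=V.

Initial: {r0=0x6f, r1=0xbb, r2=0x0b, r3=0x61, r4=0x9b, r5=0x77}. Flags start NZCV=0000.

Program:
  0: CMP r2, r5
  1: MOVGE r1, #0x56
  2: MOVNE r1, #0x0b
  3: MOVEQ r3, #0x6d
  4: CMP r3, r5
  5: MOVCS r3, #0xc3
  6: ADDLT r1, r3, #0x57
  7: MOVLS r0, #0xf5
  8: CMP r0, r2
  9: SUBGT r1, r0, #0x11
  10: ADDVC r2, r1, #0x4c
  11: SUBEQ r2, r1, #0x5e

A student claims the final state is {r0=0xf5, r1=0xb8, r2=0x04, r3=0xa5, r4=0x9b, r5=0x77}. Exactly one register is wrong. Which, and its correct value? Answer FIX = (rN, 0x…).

0: ✓ CMP  NZCV=1000
1: · MOVGE
2: ✓ MOVNE  r1←0x0b
3: · MOVEQ
4: ✓ CMP  NZCV=1000
5: · MOVCS
6: ✓ ADDLT  r1←0xb8
7: ✓ MOVLS  r0←0xf5
8: ✓ CMP  NZCV=1010
9: · SUBGT
10: ✓ ADDVC  r2←0x04
11: · SUBEQ

FIX = (r3, 0x61)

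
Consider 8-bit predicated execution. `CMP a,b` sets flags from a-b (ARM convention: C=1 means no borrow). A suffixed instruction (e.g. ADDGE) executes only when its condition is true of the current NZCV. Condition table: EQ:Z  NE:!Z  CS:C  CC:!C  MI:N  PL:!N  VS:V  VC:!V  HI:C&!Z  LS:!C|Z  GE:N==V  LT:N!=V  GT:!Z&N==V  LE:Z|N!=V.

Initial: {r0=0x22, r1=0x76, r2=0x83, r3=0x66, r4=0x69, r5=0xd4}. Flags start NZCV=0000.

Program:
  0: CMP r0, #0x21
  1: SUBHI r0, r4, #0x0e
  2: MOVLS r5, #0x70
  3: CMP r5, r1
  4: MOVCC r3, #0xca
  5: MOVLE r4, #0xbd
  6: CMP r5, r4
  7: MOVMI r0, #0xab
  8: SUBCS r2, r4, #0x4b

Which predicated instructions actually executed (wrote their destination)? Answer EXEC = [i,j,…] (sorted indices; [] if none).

EXEC = [1,5,8]

[0] flags=0010 → (cmp)
[1] flags=0010 HI?T → r0=0x5b
[2] flags=0010 LS?F → skip
[3] flags=0011 → (cmp)
[4] flags=0011 CC?F → skip
[5] flags=0011 LE?T → r4=0xbd
[6] flags=0010 → (cmp)
[7] flags=0010 MI?F → skip
[8] flags=0010 CS?T → r2=0x72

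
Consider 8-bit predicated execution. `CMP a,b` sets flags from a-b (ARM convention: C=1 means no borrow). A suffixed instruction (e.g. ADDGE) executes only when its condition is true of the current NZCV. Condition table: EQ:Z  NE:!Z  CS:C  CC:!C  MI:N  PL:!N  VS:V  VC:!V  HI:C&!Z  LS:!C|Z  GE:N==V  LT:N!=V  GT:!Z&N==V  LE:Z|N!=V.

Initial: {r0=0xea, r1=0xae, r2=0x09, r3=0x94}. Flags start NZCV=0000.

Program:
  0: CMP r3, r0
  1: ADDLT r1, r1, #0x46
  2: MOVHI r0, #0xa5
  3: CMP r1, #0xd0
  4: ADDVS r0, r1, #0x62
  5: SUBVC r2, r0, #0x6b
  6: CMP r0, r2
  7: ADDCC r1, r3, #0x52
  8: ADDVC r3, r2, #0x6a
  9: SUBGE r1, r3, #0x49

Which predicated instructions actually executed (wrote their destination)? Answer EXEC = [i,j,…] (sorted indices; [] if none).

EXEC = [1,5]

[0] flags=1000 → (cmp)
[1] flags=1000 LT?T → r1=0xf4
[2] flags=1000 HI?F → skip
[3] flags=0010 → (cmp)
[4] flags=0010 VS?F → skip
[5] flags=0010 VC?T → r2=0x7f
[6] flags=0011 → (cmp)
[7] flags=0011 CC?F → skip
[8] flags=0011 VC?F → skip
[9] flags=0011 GE?F → skip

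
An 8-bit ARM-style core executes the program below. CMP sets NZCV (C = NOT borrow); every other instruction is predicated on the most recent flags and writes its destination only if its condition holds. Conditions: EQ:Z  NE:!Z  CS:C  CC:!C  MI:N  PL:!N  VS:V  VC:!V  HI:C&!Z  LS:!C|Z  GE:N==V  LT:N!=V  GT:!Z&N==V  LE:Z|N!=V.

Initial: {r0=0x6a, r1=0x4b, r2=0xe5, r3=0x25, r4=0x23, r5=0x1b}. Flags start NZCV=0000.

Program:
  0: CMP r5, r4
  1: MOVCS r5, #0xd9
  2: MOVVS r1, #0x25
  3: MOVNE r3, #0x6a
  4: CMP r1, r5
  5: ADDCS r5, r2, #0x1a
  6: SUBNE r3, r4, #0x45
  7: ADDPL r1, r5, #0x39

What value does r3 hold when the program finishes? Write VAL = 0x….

0: ✓ CMP  NZCV=1000
1: · MOVCS
2: · MOVVS
3: ✓ MOVNE  r3←0x6a
4: ✓ CMP  NZCV=0010
5: ✓ ADDCS  r5←0xff
6: ✓ SUBNE  r3←0xde
7: ✓ ADDPL  r1←0x38

VAL = 0xde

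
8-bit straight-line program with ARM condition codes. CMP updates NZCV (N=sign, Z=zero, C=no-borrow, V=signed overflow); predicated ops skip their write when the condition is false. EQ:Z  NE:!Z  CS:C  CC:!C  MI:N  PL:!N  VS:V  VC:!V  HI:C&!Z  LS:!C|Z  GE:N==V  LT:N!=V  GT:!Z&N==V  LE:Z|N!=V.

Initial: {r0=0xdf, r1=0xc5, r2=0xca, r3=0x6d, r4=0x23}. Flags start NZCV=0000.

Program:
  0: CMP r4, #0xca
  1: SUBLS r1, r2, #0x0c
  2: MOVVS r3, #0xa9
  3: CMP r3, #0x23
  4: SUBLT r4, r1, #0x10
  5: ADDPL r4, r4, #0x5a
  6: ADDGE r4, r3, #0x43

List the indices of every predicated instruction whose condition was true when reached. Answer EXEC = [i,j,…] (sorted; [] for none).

EXEC = [1,5,6]

[0] flags=0000 → (cmp)
[1] flags=0000 LS?T → r1=0xbe
[2] flags=0000 VS?F → skip
[3] flags=0010 → (cmp)
[4] flags=0010 LT?F → skip
[5] flags=0010 PL?T → r4=0x7d
[6] flags=0010 GE?T → r4=0xb0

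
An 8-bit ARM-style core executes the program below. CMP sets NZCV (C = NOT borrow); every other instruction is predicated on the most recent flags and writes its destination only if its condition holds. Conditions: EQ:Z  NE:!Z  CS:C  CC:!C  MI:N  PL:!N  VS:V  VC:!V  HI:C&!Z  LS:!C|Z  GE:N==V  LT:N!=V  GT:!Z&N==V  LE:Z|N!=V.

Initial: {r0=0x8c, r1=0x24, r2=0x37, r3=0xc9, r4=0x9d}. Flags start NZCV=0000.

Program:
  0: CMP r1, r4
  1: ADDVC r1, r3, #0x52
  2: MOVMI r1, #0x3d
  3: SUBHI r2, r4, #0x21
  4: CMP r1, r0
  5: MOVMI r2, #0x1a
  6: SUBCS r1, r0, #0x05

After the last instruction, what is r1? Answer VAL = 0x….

VAL = 0x3d

0: ✓ CMP  NZCV=1001
1: · ADDVC
2: ✓ MOVMI  r1←0x3d
3: · SUBHI
4: ✓ CMP  NZCV=1001
5: ✓ MOVMI  r2←0x1a
6: · SUBCS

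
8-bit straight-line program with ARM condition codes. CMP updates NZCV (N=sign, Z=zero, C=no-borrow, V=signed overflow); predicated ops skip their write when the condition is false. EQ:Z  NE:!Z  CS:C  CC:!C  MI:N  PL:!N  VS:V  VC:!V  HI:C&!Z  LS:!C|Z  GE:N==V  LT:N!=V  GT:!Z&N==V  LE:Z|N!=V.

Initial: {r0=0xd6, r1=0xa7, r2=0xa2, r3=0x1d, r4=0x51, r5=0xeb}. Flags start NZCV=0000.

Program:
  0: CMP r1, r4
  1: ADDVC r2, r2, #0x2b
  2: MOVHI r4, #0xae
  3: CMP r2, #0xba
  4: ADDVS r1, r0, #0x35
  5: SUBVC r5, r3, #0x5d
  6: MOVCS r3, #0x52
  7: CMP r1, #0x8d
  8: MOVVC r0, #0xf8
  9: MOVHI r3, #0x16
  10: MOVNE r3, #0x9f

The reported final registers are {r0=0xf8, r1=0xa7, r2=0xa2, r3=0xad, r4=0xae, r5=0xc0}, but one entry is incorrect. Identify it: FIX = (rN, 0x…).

FIX = (r3, 0x9f)

0: ✓ CMP  NZCV=0011
1: · ADDVC
2: ✓ MOVHI  r4←0xae
3: ✓ CMP  NZCV=1000
4: · ADDVS
5: ✓ SUBVC  r5←0xc0
6: · MOVCS
7: ✓ CMP  NZCV=0010
8: ✓ MOVVC  r0←0xf8
9: ✓ MOVHI  r3←0x16
10: ✓ MOVNE  r3←0x9f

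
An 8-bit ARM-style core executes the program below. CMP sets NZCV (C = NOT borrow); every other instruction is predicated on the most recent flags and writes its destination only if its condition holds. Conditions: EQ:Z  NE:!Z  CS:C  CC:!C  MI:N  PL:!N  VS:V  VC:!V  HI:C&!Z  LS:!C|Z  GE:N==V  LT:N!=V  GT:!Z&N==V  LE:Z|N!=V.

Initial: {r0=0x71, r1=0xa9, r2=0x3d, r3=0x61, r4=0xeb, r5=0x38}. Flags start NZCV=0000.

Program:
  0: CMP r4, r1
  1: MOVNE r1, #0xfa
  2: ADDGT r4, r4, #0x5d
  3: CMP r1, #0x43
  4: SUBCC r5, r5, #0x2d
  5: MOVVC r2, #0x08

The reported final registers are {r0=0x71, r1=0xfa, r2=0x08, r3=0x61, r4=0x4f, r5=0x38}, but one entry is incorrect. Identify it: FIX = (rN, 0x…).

0: ✓ CMP  NZCV=0010
1: ✓ MOVNE  r1←0xfa
2: ✓ ADDGT  r4←0x48
3: ✓ CMP  NZCV=1010
4: · SUBCC
5: ✓ MOVVC  r2←0x08

FIX = (r4, 0x48)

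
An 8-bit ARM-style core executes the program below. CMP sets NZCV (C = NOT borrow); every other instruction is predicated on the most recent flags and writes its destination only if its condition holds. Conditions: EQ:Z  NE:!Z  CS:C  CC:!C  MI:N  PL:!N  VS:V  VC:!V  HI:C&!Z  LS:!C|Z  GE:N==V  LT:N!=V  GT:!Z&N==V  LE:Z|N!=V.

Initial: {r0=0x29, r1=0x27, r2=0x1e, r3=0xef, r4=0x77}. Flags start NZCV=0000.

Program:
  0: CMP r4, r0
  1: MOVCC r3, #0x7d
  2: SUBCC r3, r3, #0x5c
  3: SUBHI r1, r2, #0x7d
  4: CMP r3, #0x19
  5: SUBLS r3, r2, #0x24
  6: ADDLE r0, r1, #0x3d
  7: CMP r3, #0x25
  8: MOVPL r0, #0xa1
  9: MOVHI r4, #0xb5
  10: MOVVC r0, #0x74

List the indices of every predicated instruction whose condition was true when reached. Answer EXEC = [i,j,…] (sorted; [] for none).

EXEC = [3,6,9,10]

0: ✓ CMP  NZCV=0010
1: · MOVCC
2: · SUBCC
3: ✓ SUBHI  r1←0xa1
4: ✓ CMP  NZCV=1010
5: · SUBLS
6: ✓ ADDLE  r0←0xde
7: ✓ CMP  NZCV=1010
8: · MOVPL
9: ✓ MOVHI  r4←0xb5
10: ✓ MOVVC  r0←0x74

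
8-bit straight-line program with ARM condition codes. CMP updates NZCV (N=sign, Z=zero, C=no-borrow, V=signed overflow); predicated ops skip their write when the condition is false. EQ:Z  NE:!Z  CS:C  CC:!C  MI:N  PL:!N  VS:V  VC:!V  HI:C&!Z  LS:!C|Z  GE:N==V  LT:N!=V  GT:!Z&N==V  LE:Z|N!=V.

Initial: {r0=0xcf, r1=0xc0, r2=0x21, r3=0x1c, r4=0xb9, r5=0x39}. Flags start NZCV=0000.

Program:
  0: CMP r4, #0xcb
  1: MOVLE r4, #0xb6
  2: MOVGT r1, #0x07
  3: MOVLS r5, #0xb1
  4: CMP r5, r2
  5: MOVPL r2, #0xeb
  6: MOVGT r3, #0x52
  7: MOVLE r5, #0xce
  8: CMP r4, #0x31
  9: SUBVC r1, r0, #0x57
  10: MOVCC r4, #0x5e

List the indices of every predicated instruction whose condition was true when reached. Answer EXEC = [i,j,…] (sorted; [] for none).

0: ✓ CMP  NZCV=1000
1: ✓ MOVLE  r4←0xb6
2: · MOVGT
3: ✓ MOVLS  r5←0xb1
4: ✓ CMP  NZCV=1010
5: · MOVPL
6: · MOVGT
7: ✓ MOVLE  r5←0xce
8: ✓ CMP  NZCV=1010
9: ✓ SUBVC  r1←0x78
10: · MOVCC

EXEC = [1,3,7,9]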